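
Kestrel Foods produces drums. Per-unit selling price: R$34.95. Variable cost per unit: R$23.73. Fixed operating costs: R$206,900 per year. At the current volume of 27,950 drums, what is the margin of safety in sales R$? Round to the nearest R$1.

Contribution margin per unit = R$34.95 − R$23.73 = R$11.22. Break-even units = R$206,900 ÷ R$11.22 = 18,440.29; break-even revenue = 18,440.29 × R$34.95 = R$644,487.97.
Actual sales revenue = 27,950 × R$34.95 = R$976,852.50.
Margin of safety = R$976,852.50 − R$644,487.97 = R$332,365.

R$332,365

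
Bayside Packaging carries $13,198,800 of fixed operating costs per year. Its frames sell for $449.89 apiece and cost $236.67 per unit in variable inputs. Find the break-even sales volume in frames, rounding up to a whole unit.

Unit CM = price − variable cost = $449.89 − $236.67 = $213.22.
Break-even Q = $13,198,800 / $213.22 = 61,902.26 → 61,903 frames.

61,903 frames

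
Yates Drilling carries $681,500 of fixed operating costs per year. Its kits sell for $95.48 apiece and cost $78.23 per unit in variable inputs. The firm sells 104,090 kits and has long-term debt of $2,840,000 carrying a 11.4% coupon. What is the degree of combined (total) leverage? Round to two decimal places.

Total contribution margin = 104,090 × $17.25 = $1,795,552.50.
Operating income = contribution − fixed costs = $1,795,552.50 − $681,500 = $1,114,052.50. Interest = $323,760.00, so EBIT − I = $790,292.50.
Degree of total leverage = total CM / (EBIT − interest) = $1,795,552.50 / $790,292.50 = 2.2720.

2.27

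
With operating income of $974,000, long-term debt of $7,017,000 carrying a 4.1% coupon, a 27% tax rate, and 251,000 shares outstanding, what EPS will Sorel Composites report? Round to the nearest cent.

Pre-tax income = $974,000 − $287,697.00 = $686,303.00.
After tax at 27%: net income = $686,303.00 × 0.73 = $501,001.19.
EPS = $501,001.19 ÷ 251,000 = $2.00.

$2.00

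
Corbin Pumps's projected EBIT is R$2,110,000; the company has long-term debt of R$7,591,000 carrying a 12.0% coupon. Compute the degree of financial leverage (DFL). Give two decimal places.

Annual interest charges come to R$910,920.00.
Degree of financial leverage = EBIT / (EBIT − interest) = R$2,110,000 / R$1,199,080.00 = 1.7597.

1.76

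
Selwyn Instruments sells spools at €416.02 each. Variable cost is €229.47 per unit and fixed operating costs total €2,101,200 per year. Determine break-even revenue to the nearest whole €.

€4,685,828

Contribution margin per unit = €416.02 − €229.47 = €186.55, a CM ratio of €186.55 ÷ €416.02 = 0.4484.
Break-even sales = FC ÷ CM ratio = €2,101,200 × €416.02 / €186.55 = €4,685,828.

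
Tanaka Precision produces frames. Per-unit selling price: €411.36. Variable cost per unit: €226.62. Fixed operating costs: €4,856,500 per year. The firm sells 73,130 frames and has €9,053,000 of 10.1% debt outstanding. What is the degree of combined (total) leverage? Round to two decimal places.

1.75

Total contribution margin = 73,130 × €184.74 = €13,510,036.20.
EBIT = €13,510,036.20 − €4,856,500 = €8,653,536.20. Interest = €914,353.00.
DOL = €13,510,036.20 ÷ €8,653,536.20 = 1.5612; DFL = €8,653,536.20 ÷ €7,739,183.20 = 1.1181.
Combined leverage = 1.5612 × 1.1181 = 1.7456.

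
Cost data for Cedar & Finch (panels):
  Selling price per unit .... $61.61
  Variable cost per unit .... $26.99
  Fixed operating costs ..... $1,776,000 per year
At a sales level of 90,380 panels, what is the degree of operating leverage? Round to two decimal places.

Contribution at this volume is 90,380 × $34.62 = $3,128,955.60.
EBIT = $3,128,955.60 − $1,776,000 = $1,352,955.60.
Degree of operating leverage = $3,128,955.60 / $1,352,955.60 = 2.3127.

2.31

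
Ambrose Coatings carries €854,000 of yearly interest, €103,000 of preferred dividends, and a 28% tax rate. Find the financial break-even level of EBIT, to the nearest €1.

Grossing the preferred dividend up to pre-tax terms: €103,000 / (1 − 0.28) = €143,055.56.
Financial break-even EBIT = interest + D_p ÷ (1 − t) = €854,000 + €143,055.56 = €997,055.56.

€997,056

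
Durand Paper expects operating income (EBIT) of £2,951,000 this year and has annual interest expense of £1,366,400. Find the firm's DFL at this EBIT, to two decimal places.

Annual interest charges come to £1,366,400.00.
Degree of financial leverage = EBIT / (EBIT − interest) = £2,951,000 / £1,584,600.00 = 1.8623.

1.86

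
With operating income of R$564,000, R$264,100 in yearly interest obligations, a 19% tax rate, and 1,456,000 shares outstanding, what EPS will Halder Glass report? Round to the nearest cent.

Pre-tax income = R$564,000 − R$264,100.00 = R$299,900.00.
Net income = R$299,900.00 × (1 − 0.19) = R$242,919.00.
EPS = R$242,919.00 ÷ 1,456,000 = R$0.17.

R$0.17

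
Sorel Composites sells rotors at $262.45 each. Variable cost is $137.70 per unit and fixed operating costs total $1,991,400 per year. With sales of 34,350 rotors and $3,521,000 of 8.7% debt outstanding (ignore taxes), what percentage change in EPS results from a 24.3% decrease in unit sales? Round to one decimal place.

Total contribution margin = 34,350 × $124.75 = $4,285,162.50.
Subtracting fixed costs: EBIT = $4,285,162.50 − $1,991,400 = $2,293,762.50.
After interest of $306,327.00, pre-tax earnings = $1,987,435.50.
Degree of combined leverage = contribution ÷ (EBIT − I) = $4,285,162.50 ÷ $1,987,435.50 = 2.1561.
%ΔEPS = DCL × %ΔSales = 2.1561 × -24.3% = -52.4%.

-52.4%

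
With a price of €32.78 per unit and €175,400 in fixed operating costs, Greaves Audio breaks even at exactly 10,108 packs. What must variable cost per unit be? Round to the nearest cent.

€15.43

At break-even, FC = Q × (P − VC), so P − VC = €175,400 ÷ 10,108 = €17.3526.
Variable cost per unit = €32.78 − €17.3526 = €15.43.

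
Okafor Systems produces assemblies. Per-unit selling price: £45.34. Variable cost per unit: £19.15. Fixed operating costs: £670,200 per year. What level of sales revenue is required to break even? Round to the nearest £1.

Contribution margin per unit = £45.34 − £19.15 = £26.19, a CM ratio of £26.19 ÷ £45.34 = 0.5776.
Break-even revenue = fixed costs × price ÷ CM = £670,200 × £45.34 ÷ £26.19 = £1,160,247.

£1,160,247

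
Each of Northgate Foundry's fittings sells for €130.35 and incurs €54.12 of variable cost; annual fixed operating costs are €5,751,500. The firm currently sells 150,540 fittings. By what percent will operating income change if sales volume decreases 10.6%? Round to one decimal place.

-21.3%

At 150,540 units, contribution = 150,540 × €76.23 = €11,475,664.20.
Operating income = contribution − fixed costs = €11,475,664.20 − €5,751,500 = €5,724,164.20.
Degree of operating leverage = €11,475,664.20 / €5,724,164.20 = 2.0048.
%ΔEBIT = DOL × %ΔSales = 2.0048 × -10.6% = -21.3%.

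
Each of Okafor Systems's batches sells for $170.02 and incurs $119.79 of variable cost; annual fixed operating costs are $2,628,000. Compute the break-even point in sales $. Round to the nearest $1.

CM per unit = $170.02 − $119.79 = $50.23; CM ratio = $50.23 / $170.02 = 0.2954.
Break-even sales = FC ÷ CM ratio = $2,628,000 × $170.02 / $50.23 = $8,895,333.

$8,895,333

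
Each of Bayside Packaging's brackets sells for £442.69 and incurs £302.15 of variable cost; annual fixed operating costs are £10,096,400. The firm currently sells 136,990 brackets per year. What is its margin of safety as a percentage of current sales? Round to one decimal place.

47.6%

Each unit contributes £442.69 − £302.15 = £140.54. Break-even units = £10,096,400 ÷ £140.54 = 71,840.05; break-even revenue = 71,840.05 × £442.69 = £31,802,869.76.
Current sales = 136,990 × £442.69 = £60,644,103.10.
Margin of safety = (£60,644,103.10 − £31,802,869.76) ÷ £60,644,103.10 = 47.6%.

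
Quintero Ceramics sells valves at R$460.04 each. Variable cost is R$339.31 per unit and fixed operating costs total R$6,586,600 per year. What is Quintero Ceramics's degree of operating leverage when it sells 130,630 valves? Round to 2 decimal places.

At 130,630 units, contribution = 130,630 × R$120.73 = R$15,770,959.90.
EBIT = R$15,770,959.90 − R$6,586,600 = R$9,184,359.90.
So DOL = total CM / EBIT = R$15,770,959.90 / R$9,184,359.90 = 1.7172.

1.72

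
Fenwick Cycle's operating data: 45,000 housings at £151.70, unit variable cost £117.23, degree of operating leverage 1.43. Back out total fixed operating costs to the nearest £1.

£466,430

Contribution at this volume is 45,000 × £34.47 = £1,551,150.00.
Since DOL = CM ÷ EBIT, EBIT = £1,551,150.00 ÷ 1.43 = £1,084,720.28.
And FC = contribution − EBIT = £1,551,150.00 − £1,084,720.28 = £466,430.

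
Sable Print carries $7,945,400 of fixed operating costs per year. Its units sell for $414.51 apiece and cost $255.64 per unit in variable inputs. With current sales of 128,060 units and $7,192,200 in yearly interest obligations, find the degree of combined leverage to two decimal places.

At 128,060 units, contribution = 128,060 × $158.87 = $20,344,892.20.
Operating income = contribution − fixed costs = $20,344,892.20 − $7,945,400 = $12,399,492.20. Interest = $7,192,200.00.
DOL = $20,344,892.20 ÷ $12,399,492.20 = 1.6408; DFL = $12,399,492.20 ÷ $5,207,292.20 = 2.3812.
Combined leverage = 1.6408 × 2.3812 = 3.9071.

3.91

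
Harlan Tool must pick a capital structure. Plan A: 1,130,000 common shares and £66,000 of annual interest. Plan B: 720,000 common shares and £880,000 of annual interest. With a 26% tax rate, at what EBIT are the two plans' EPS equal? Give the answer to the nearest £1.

At indifference, (EBIT − 66,000)(1 − t)/1,130,000 = (EBIT − 880,000)(1 − t)/720,000.
Cancelling (1 − t) and cross-multiplying: 720,000·(EBIT − 66,000) = 1,130,000·(EBIT − 880,000).
Solving, EBIT = (880,000·1,130,000 − 66,000·720,000) / (1,130,000 − 720,000) = 946,880,000,000 / 410,000 = 2,309,463.41.

£2,309,463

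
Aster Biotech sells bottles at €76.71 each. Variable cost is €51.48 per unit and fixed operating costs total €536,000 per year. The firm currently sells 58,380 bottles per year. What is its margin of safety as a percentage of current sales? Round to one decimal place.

Contribution margin per unit = €76.71 − €51.48 = €25.23. Break-even units = €536,000 ÷ €25.23 = 21,244.55; break-even revenue = 21,244.55 × €76.71 = €1,629,669.44.
Actual sales revenue = 58,380 × €76.71 = €4,478,329.80.
Margin of safety = (€4,478,329.80 − €1,629,669.44) ÷ €4,478,329.80 = 63.6%.

63.6%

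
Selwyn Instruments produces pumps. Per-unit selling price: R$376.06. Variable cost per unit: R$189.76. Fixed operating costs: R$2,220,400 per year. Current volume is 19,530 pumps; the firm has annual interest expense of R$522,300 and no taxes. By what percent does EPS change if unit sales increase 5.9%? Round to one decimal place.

Total contribution margin = 19,530 × R$186.30 = R$3,638,439.00.
Subtracting fixed costs: EBIT = R$3,638,439.00 − R$2,220,400 = R$1,418,039.00.
Interest = R$522,300.00, so EBIT − I = R$895,739.00.
Degree of combined leverage = contribution ÷ (EBIT − I) = R$3,638,439.00 ÷ R$895,739.00 = 4.0619.
EPS therefore changes by 4.0619 × (+5.9%) = +24.0%.

+24.0%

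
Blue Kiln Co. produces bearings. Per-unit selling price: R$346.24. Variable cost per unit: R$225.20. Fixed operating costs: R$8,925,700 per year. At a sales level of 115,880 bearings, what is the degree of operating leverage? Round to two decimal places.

2.75

At 115,880 units, contribution = 115,880 × R$121.04 = R$14,026,115.20.
Operating income = contribution − fixed costs = R$14,026,115.20 − R$8,925,700 = R$5,100,415.20.
DOL = contribution ÷ EBIT = R$14,026,115.20 ÷ R$5,100,415.20 = 2.7500.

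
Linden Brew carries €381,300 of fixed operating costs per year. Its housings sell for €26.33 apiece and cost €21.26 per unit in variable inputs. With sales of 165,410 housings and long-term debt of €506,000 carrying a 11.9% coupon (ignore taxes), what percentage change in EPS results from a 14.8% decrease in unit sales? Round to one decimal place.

-31.3%

Contribution at this volume is 165,410 × €5.07 = €838,628.70.
Subtracting fixed costs: EBIT = €838,628.70 − €381,300 = €457,328.70.
Interest = €60,214.00, so EBIT − I = €397,114.70.
DCL = total CM / (EBIT − I) = €838,628.70 / €397,114.70 = 2.1118.
%ΔEPS = DCL × %ΔSales = 2.1118 × -14.8% = -31.3%.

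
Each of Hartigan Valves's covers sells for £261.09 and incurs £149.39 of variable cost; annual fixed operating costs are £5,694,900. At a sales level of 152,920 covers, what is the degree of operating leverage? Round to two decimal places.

1.50

Total contribution margin = 152,920 × £111.70 = £17,081,164.00.
Subtracting fixed costs: EBIT = £17,081,164.00 − £5,694,900 = £11,386,264.00.
DOL = contribution ÷ EBIT = £17,081,164.00 ÷ £11,386,264.00 = 1.5002.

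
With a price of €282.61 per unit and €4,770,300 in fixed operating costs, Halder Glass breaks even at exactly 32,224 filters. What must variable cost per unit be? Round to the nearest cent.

Contribution per unit must be FC / Q = €4,770,300 / 32,224 = €148.0356.
Hence VC = price − CM = €282.61 − €148.0356 = €134.57.

€134.57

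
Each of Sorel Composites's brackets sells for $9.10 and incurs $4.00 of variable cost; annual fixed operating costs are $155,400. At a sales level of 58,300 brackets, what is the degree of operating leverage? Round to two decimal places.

2.09

At 58,300 units, contribution = 58,300 × $5.10 = $297,330.00.
Subtracting fixed costs: EBIT = $297,330.00 − $155,400 = $141,930.00.
So DOL = total CM / EBIT = $297,330.00 / $141,930.00 = 2.0949.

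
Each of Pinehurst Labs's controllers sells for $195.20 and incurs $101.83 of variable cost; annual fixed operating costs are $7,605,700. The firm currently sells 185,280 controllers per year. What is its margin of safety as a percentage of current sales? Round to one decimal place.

56.0%

Contribution margin per unit = $195.20 − $101.83 = $93.37. Break-even units = $7,605,700 ÷ $93.37 = 81,457.64; break-even revenue = 81,457.64 × $195.20 = $15,900,531.65.
Current sales = 185,280 × $195.20 = $36,166,656.00.
Margin of safety = ($36,166,656.00 − $15,900,531.65) ÷ $36,166,656.00 = 56.0%.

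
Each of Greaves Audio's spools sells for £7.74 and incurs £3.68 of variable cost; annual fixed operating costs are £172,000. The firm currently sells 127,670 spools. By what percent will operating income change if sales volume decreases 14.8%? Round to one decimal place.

At 127,670 units, contribution = 127,670 × £4.06 = £518,340.20.
Subtracting fixed costs: EBIT = £518,340.20 − £172,000 = £346,340.20.
Degree of operating leverage = £518,340.20 / £346,340.20 = 1.4966.
%ΔEBIT = DOL × %ΔSales = 1.4966 × -14.8% = -22.1%.

-22.1%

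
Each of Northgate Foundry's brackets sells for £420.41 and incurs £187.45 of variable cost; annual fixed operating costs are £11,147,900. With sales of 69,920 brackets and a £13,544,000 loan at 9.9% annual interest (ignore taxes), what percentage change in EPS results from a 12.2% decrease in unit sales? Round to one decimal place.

-52.3%

Contribution at this volume is 69,920 × £232.96 = £16,288,563.20.
EBIT = £16,288,563.20 − £11,147,900 = £5,140,663.20.
After interest of £1,340,856.00, pre-tax earnings = £3,799,807.20.
Degree of combined leverage = contribution ÷ (EBIT − I) = £16,288,563.20 ÷ £3,799,807.20 = 4.2867.
%ΔEPS = DCL × %ΔSales = 4.2867 × -12.2% = -52.3%.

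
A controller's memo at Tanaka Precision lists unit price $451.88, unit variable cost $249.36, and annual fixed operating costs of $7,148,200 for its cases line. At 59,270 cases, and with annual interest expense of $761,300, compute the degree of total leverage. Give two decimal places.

2.93

Contribution at this volume is 59,270 × $202.52 = $12,003,360.40.
Operating income = contribution − fixed costs = $12,003,360.40 − $7,148,200 = $4,855,160.40. Interest = $761,300.00, so EBIT − I = $4,093,860.40.
DCL = contribution ÷ (EBIT − I) = $12,003,360.40 ÷ $4,093,860.40 = 2.9320.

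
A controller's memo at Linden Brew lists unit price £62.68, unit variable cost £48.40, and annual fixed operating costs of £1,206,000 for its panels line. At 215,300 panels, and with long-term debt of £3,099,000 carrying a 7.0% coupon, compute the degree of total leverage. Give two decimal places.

1.86

Total contribution margin = 215,300 × £14.28 = £3,074,484.00.
EBIT = £3,074,484.00 − £1,206,000 = £1,868,484.00. Interest = £216,930.00.
DOL = £3,074,484.00 ÷ £1,868,484.00 = 1.6454; DFL = £1,868,484.00 ÷ £1,651,554.00 = 1.1313.
Combined leverage = 1.6454 × 1.1313 = 1.8614.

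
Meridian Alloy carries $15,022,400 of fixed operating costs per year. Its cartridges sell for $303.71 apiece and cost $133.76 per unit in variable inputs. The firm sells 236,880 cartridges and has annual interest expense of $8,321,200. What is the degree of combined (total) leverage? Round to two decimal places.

2.38

Contribution at this volume is 236,880 × $169.95 = $40,257,756.00.
Operating income = contribution − fixed costs = $40,257,756.00 − $15,022,400 = $25,235,356.00. Interest = $8,321,200.00, so EBIT − I = $16,914,156.00.
DCL = contribution ÷ (EBIT − I) = $40,257,756.00 ÷ $16,914,156.00 = 2.3801.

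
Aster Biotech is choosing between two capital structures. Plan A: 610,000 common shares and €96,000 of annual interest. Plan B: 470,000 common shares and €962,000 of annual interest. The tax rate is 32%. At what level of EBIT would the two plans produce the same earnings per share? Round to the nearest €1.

€3,869,286

At indifference, (EBIT − 96,000)(1 − t)/610,000 = (EBIT − 962,000)(1 − t)/470,000.
The (1 − t) factor cancels: (EBIT − 96,000) × 470,000 = (EBIT − 962,000) × 610,000.
Solving, EBIT = (962,000·610,000 − 96,000·470,000) / (610,000 − 470,000) = 541,700,000,000 / 140,000 = 3,869,285.71.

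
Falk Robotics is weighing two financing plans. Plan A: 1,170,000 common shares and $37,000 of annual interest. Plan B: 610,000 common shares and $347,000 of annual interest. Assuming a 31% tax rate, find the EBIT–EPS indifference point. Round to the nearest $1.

At indifference, (EBIT − 37,000)(1 − t)/1,170,000 = (EBIT − 347,000)(1 − t)/610,000.
The (1 − t) factor cancels: (EBIT − 37,000) × 610,000 = (EBIT − 347,000) × 1,170,000.
EBIT × (1,170,000 − 610,000) = 347,000 × 1,170,000 − 37,000 × 610,000 = 383,420,000,000, so EBIT = 383,420,000,000 ÷ 560,000 = 684,678.57.

$684,679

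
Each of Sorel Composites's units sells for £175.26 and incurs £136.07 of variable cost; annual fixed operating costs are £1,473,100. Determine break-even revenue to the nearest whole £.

Contribution margin per unit = £175.26 − £136.07 = £39.19, a CM ratio of £39.19 ÷ £175.26 = 0.2236.
Break-even revenue = fixed costs × price ÷ CM = £1,473,100 × £175.26 ÷ £39.19 = £6,587,790.

£6,587,790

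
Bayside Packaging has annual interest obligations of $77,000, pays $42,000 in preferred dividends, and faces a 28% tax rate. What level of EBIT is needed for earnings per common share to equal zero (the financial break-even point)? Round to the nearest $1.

Grossing the preferred dividend up to pre-tax terms: $42,000 / (1 − 0.28) = $58,333.33.
Financial break-even EBIT = interest + D_p ÷ (1 − t) = $77,000 + $58,333.33 = $135,333.33.

$135,333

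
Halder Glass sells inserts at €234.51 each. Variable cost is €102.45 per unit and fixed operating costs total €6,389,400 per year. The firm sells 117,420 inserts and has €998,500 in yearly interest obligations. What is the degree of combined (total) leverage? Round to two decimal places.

1.91

Total contribution margin = 117,420 × €132.06 = €15,506,485.20.
EBIT = €15,506,485.20 − €6,389,400 = €9,117,085.20. Interest = €998,500.00, so EBIT − I = €8,118,585.20.
DCL = contribution ÷ (EBIT − I) = €15,506,485.20 ÷ €8,118,585.20 = 1.9100.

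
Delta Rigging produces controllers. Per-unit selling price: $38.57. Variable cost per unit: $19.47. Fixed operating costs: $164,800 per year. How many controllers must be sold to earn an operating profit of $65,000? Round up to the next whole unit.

12,032 controllers

Each unit contributes $38.57 − $19.47 = $19.10.
Required volume = (fixed costs + target profit) ÷ CM = ($164,800 + $65,000) ÷ $19.10 = 12,031.41, so 12,032 controllers.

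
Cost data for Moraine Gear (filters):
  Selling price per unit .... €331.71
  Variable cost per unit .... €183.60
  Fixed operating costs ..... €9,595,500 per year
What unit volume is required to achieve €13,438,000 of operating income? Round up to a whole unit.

Contribution margin per unit = €331.71 − €183.60 = €148.11.
Need Q such that Q × €148.11 − €9,595,500 = €13,438,000, i.e. Q = €23,033,500 / €148.11 = 155,516.17 → 155,517.

155,517 filters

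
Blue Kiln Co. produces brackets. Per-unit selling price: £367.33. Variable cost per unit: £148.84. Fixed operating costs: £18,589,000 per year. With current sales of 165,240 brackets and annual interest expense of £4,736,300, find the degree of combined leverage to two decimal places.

2.83

At 165,240 units, contribution = 165,240 × £218.49 = £36,103,287.60.
Operating income = contribution − fixed costs = £36,103,287.60 − £18,589,000 = £17,514,287.60. Interest = £4,736,300.00.
DOL = £36,103,287.60 ÷ £17,514,287.60 = 2.0614; DFL = £17,514,287.60 ÷ £12,777,987.60 = 1.3707.
DCL = DOL × DFL = 2.0614 × 1.3707 = 2.8256.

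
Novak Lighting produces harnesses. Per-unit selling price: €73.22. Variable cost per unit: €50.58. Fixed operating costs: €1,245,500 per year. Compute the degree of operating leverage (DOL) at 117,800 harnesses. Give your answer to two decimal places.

At 117,800 units, contribution = 117,800 × €22.64 = €2,666,992.00.
Operating income = contribution − fixed costs = €2,666,992.00 − €1,245,500 = €1,421,492.00.
So DOL = total CM / EBIT = €2,666,992.00 / €1,421,492.00 = 1.8762.

1.88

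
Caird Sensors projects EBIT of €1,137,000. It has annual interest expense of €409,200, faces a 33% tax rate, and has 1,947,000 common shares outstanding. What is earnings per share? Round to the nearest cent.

Interest = €409,200.00, so EBT = €1,137,000 − €409,200.00 = €727,800.00.
Net income = €727,800.00 × (1 − 0.33) = €487,626.00.
Per share: €487,626.00 / 1,947,000 shares = €0.25.

€0.25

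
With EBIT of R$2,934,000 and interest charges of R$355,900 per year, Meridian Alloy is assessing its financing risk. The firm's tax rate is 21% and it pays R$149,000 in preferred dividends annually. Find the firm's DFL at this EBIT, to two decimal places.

Annual interest charges come to R$355,900.00.
Preferred dividends grossed up pre-tax: R$149,000 / (1 − 0.21) = R$188,607.59.
DFL = EBIT ÷ [EBIT − I − D_p/(1−t)] = R$2,934,000 ÷ [R$2,934,000 − R$355,900.00 − R$188,607.59] = R$2,934,000 ÷ R$2,389,492.41 = 1.2279.

1.23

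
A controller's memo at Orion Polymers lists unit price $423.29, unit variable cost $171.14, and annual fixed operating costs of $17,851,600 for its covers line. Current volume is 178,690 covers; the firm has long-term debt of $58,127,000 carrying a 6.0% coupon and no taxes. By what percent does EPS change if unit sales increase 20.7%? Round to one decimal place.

+39.3%

Contribution at this volume is 178,690 × $252.15 = $45,056,683.50.
EBIT = $45,056,683.50 − $17,851,600 = $27,205,083.50.
After interest of $3,487,620.00, pre-tax earnings = $23,717,463.50.
Degree of combined leverage = contribution ÷ (EBIT − I) = $45,056,683.50 ÷ $23,717,463.50 = 1.8997.
EPS therefore changes by 1.8997 × (+20.7%) = +39.3%.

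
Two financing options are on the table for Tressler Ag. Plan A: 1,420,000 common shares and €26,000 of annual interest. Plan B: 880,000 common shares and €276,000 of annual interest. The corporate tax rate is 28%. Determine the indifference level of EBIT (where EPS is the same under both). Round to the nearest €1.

Set EPS_A = EPS_B: (EBIT − €26,000)(1 − 0.28) ÷ 1,420,000 = (EBIT − €276,000)(1 − 0.28) ÷ 880,000.
The (1 − t) factor cancels: (EBIT − 26,000) × 880,000 = (EBIT − 276,000) × 1,420,000.
EBIT × (1,420,000 − 880,000) = 276,000 × 1,420,000 − 26,000 × 880,000 = 369,040,000,000, so EBIT = 369,040,000,000 ÷ 540,000 = 683,407.41.

€683,407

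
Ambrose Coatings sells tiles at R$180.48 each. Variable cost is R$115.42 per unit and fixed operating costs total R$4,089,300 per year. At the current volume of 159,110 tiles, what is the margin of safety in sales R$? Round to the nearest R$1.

R$17,372,231

Unit CM = price − variable cost = R$180.48 − R$115.42 = R$65.06. Break-even units = R$4,089,300 ÷ R$65.06 = 62,854.29; break-even revenue = 62,854.29 × R$180.48 = R$11,343,941.96.
Current sales = 159,110 × R$180.48 = R$28,716,172.80.
Margin of safety = R$28,716,172.80 − R$11,343,941.96 = R$17,372,231.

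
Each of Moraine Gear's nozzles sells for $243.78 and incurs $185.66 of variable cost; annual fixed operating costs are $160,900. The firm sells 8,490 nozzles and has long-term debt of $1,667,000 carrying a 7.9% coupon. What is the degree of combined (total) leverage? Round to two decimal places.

2.46

At 8,490 units, contribution = 8,490 × $58.12 = $493,438.80.
Subtracting fixed costs: EBIT = $493,438.80 − $160,900 = $332,538.80. Interest = $131,693.00, so EBIT − I = $200,845.80.
DCL = contribution ÷ (EBIT − I) = $493,438.80 ÷ $200,845.80 = 2.4568.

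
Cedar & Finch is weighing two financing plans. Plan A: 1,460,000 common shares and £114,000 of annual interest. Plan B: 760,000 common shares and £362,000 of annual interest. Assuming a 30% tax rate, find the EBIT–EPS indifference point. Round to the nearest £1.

Set EPS_A = EPS_B: (EBIT − £114,000)(1 − 0.30) ÷ 1,460,000 = (EBIT − £362,000)(1 − 0.30) ÷ 760,000.
The (1 − t) factor cancels: (EBIT − 114,000) × 760,000 = (EBIT − 362,000) × 1,460,000.
EBIT × (1,460,000 − 760,000) = 362,000 × 1,460,000 − 114,000 × 760,000 = 441,880,000,000, so EBIT = 441,880,000,000 ÷ 700,000 = 631,257.14.

£631,257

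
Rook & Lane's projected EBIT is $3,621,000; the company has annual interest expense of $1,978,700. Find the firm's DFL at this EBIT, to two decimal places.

2.20

Interest = $1,978,700.00.
DFL = EBIT ÷ (EBIT − I) = $3,621,000 ÷ ($3,621,000 − $1,978,700.00) = $3,621,000 ÷ $1,642,300.00 = 2.2048.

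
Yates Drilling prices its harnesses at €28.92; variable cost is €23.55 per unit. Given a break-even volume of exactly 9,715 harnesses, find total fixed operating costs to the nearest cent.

€52,169.55

Each unit contributes €28.92 − €23.55 = €5.37.
Since BE = FC / CM, FC = 9,715 × €5.37 = €52,169.55.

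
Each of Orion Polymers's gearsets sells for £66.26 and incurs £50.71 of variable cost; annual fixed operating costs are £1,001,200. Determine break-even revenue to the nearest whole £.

CM per unit = £66.26 − £50.71 = £15.55; CM ratio = £15.55 / £66.26 = 0.2347.
Break-even sales = FC ÷ CM ratio = £1,001,200 × £66.26 / £15.55 = £4,266,207.

£4,266,207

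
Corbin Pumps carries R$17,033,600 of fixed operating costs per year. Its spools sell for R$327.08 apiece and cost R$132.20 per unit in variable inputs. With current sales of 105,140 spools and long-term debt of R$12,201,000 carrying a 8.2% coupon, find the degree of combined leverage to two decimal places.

8.34

Total contribution margin = 105,140 × R$194.88 = R$20,489,683.20.
Operating income = contribution − fixed costs = R$20,489,683.20 − R$17,033,600 = R$3,456,083.20. Interest = R$1,000,482.00, so EBIT − I = R$2,455,601.20.
DCL = contribution ÷ (EBIT − I) = R$20,489,683.20 ÷ R$2,455,601.20 = 8.3441.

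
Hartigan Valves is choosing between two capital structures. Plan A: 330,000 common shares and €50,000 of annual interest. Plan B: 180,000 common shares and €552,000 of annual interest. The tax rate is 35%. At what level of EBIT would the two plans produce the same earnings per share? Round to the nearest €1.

At indifference, (EBIT − 50,000)(1 − t)/330,000 = (EBIT − 552,000)(1 − t)/180,000.
The (1 − t) factor cancels: (EBIT − 50,000) × 180,000 = (EBIT − 552,000) × 330,000.
EBIT × (330,000 − 180,000) = 552,000 × 330,000 − 50,000 × 180,000 = 173,160,000,000, so EBIT = 173,160,000,000 ÷ 150,000 = 1,154,400.00.

€1,154,400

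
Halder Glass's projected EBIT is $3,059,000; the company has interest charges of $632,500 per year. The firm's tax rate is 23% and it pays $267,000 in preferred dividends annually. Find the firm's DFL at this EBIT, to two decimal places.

Interest = $632,500.00.
Pre-tax preferred-dividend burden = $267,000 ÷ (1 − 0.23) = $346,753.25.
DFL = EBIT ÷ [EBIT − I − D_p/(1−t)] = $3,059,000 ÷ [$3,059,000 − $632,500.00 − $346,753.25] = $3,059,000 ÷ $2,079,746.75 = 1.4709.

1.47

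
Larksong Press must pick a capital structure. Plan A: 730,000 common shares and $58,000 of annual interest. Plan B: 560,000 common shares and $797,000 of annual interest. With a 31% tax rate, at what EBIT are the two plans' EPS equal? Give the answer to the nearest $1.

At indifference, (EBIT − 58,000)(1 − t)/730,000 = (EBIT − 797,000)(1 − t)/560,000.
Cancelling (1 − t) and cross-multiplying: 560,000·(EBIT − 58,000) = 730,000·(EBIT − 797,000).
Solving, EBIT = (797,000·730,000 − 58,000·560,000) / (730,000 − 560,000) = 549,330,000,000 / 170,000 = 3,231,352.94.

$3,231,353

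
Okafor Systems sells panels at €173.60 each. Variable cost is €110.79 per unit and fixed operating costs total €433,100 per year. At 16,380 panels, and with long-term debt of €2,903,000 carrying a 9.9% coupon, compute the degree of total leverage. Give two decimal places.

3.34

At 16,380 units, contribution = 16,380 × €62.81 = €1,028,827.80.
Subtracting fixed costs: EBIT = €1,028,827.80 − €433,100 = €595,727.80. Interest = €287,397.00.
DOL = €1,028,827.80 ÷ €595,727.80 = 1.7270; DFL = €595,727.80 ÷ €308,330.80 = 1.9321.
DCL = DOL × DFL = 1.7270 × 1.9321 = 3.3367.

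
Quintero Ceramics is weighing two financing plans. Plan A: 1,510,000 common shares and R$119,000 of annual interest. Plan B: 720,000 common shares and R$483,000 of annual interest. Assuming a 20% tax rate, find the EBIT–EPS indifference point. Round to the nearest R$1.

R$814,747

At indifference, (EBIT − 119,000)(1 − t)/1,510,000 = (EBIT − 483,000)(1 − t)/720,000.
Cancelling (1 − t) and cross-multiplying: 720,000·(EBIT − 119,000) = 1,510,000·(EBIT − 483,000).
EBIT × (1,510,000 − 720,000) = 483,000 × 1,510,000 − 119,000 × 720,000 = 643,650,000,000, so EBIT = 643,650,000,000 ÷ 790,000 = 814,746.84.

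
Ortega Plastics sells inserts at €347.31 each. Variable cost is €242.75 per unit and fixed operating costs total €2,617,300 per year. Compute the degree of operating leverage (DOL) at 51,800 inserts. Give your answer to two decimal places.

1.94

Total contribution margin = 51,800 × €104.56 = €5,416,208.00.
EBIT = €5,416,208.00 − €2,617,300 = €2,798,908.00.
DOL = contribution ÷ EBIT = €5,416,208.00 ÷ €2,798,908.00 = 1.9351.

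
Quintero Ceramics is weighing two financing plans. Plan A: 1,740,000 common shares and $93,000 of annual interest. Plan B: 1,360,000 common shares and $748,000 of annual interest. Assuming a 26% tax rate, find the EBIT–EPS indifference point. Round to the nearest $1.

At indifference, (EBIT − 93,000)(1 − t)/1,740,000 = (EBIT − 748,000)(1 − t)/1,360,000.
The (1 − t) factor cancels: (EBIT − 93,000) × 1,360,000 = (EBIT − 748,000) × 1,740,000.
Solving, EBIT = (748,000·1,740,000 − 93,000·1,360,000) / (1,740,000 − 1,360,000) = 1,175,040,000,000 / 380,000 = 3,092,210.53.

$3,092,211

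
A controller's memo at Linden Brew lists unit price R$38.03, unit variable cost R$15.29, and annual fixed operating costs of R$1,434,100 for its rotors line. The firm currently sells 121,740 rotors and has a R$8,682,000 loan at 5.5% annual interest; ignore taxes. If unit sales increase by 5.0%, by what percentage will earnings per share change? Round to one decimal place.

Contribution at this volume is 121,740 × R$22.74 = R$2,768,367.60.
EBIT = R$2,768,367.60 − R$1,434,100 = R$1,334,267.60.
Interest = R$477,510.00, so EBIT − I = R$856,757.60.
Degree of combined leverage = contribution ÷ (EBIT − I) = R$2,768,367.60 ÷ R$856,757.60 = 3.2312.
EPS therefore changes by 3.2312 × (+5.0%) = +16.2%.

+16.2%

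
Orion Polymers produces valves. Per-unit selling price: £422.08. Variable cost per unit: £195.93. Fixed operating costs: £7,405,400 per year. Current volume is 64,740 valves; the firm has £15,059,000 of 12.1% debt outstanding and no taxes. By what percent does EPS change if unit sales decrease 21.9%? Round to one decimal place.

-59.2%

Total contribution margin = 64,740 × £226.15 = £14,640,951.00.
EBIT = £14,640,951.00 − £7,405,400 = £7,235,551.00.
Interest = £1,822,139.00, so EBIT − I = £5,413,412.00.
Degree of combined leverage = contribution ÷ (EBIT − I) = £14,640,951.00 ÷ £5,413,412.00 = 2.7046.
%ΔEPS = DCL × %ΔSales = 2.7046 × -21.9% = -59.2%.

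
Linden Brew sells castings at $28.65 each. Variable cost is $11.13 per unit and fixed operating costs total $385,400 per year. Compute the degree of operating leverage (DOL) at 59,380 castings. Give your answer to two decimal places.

1.59

Contribution at this volume is 59,380 × $17.52 = $1,040,337.60.
EBIT = $1,040,337.60 − $385,400 = $654,937.60.
Degree of operating leverage = $1,040,337.60 / $654,937.60 = 1.5885.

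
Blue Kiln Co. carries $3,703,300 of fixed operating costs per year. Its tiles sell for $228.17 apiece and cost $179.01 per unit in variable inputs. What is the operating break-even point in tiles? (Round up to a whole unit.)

Contribution margin per unit = $228.17 − $179.01 = $49.16.
Break-even Q = $3,703,300 / $49.16 = 75,331.57 → 75,332 tiles.

75,332 tiles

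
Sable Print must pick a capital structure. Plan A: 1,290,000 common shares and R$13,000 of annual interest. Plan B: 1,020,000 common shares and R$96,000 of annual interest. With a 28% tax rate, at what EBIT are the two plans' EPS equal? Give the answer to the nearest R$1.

Set EPS_A = EPS_B: (EBIT − R$13,000)(1 − 0.28) ÷ 1,290,000 = (EBIT − R$96,000)(1 − 0.28) ÷ 1,020,000.
Cancelling (1 − t) and cross-multiplying: 1,020,000·(EBIT − 13,000) = 1,290,000·(EBIT − 96,000).
EBIT × (1,290,000 − 1,020,000) = 96,000 × 1,290,000 − 13,000 × 1,020,000 = 110,580,000,000, so EBIT = 110,580,000,000 ÷ 270,000 = 409,555.56.

R$409,556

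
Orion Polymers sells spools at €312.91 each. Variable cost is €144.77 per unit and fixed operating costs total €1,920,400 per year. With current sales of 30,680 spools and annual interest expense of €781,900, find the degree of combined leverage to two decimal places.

Contribution at this volume is 30,680 × €168.14 = €5,158,535.20.
EBIT = €5,158,535.20 − €1,920,400 = €3,238,135.20. Interest = €781,900.00, so EBIT − I = €2,456,235.20.
Degree of total leverage = total CM / (EBIT − interest) = €5,158,535.20 / €2,456,235.20 = 2.1002.

2.10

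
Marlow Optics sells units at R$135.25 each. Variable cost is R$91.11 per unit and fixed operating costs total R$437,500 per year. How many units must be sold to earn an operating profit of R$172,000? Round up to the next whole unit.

Each unit contributes R$135.25 − R$91.11 = R$44.14.
Need Q such that Q × R$44.14 − R$437,500 = R$172,000, i.e. Q = R$609,500 / R$44.14 = 13,808.34 → 13,809.

13,809 units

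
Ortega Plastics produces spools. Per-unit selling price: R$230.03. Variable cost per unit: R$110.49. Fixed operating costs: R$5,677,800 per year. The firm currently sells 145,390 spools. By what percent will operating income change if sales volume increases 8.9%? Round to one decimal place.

+13.2%

Total contribution margin = 145,390 × R$119.54 = R$17,379,920.60.
Operating income = contribution − fixed costs = R$17,379,920.60 − R$5,677,800 = R$11,702,120.60.
Degree of operating leverage = R$17,379,920.60 / R$11,702,120.60 = 1.4852.
Operating income changes by 1.4852 × +8.9% = +13.2%.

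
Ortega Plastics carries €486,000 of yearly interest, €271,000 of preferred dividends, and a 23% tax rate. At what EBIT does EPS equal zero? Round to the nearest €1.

€837,948

Grossing the preferred dividend up to pre-tax terms: €271,000 / (1 − 0.23) = €351,948.05.
Financial break-even EBIT = interest + D_p ÷ (1 − t) = €486,000 + €351,948.05 = €837,948.05.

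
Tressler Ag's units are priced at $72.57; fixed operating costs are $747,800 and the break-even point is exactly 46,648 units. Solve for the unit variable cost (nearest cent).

$56.54

At break-even, FC = Q × (P − VC), so P − VC = $747,800 ÷ 46,648 = $16.0307.
Hence VC = price − CM = $72.57 − $16.0307 = $56.54.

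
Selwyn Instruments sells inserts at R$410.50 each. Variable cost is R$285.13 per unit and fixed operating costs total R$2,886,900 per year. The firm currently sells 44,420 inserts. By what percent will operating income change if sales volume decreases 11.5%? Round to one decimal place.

-23.9%

At 44,420 units, contribution = 44,420 × R$125.37 = R$5,568,935.40.
Subtracting fixed costs: EBIT = R$5,568,935.40 − R$2,886,900 = R$2,682,035.40.
Degree of operating leverage = R$5,568,935.40 / R$2,682,035.40 = 2.0764.
Operating income changes by 2.0764 × -11.5% = -23.9%.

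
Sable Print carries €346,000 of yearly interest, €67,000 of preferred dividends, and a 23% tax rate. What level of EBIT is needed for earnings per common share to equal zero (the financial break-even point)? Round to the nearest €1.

€433,013

Preferred dividends are paid after tax, so their pre-tax equivalent is €67,000 ÷ (1 − 0.23) = €87,012.99.
Financial break-even EBIT = interest + D_p ÷ (1 − t) = €346,000 + €87,012.99 = €433,012.99.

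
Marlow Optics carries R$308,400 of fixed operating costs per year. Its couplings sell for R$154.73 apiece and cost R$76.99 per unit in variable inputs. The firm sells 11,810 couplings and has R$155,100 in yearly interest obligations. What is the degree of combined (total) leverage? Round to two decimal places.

Contribution at this volume is 11,810 × R$77.74 = R$918,109.40.
Subtracting fixed costs: EBIT = R$918,109.40 − R$308,400 = R$609,709.40. Interest = R$155,100.00.
DOL = R$918,109.40 ÷ R$609,709.40 = 1.5058; DFL = R$609,709.40 ÷ R$454,609.40 = 1.3412.
DCL = DOL × DFL = 1.5058 × 1.3412 = 2.0196.

2.02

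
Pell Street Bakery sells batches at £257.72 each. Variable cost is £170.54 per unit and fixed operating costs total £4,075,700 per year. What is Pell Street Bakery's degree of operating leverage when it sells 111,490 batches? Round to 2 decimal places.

1.72

At 111,490 units, contribution = 111,490 × £87.18 = £9,719,698.20.
Subtracting fixed costs: EBIT = £9,719,698.20 − £4,075,700 = £5,643,998.20.
So DOL = total CM / EBIT = £9,719,698.20 / £5,643,998.20 = 1.7221.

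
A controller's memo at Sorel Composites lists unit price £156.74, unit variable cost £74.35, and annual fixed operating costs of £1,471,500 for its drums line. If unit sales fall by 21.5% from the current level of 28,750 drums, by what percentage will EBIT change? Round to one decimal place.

-56.8%

Total contribution margin = 28,750 × £82.39 = £2,368,712.50.
Subtracting fixed costs: EBIT = £2,368,712.50 − £1,471,500 = £897,212.50.
Degree of operating leverage = £2,368,712.50 / £897,212.50 = 2.6401.
So EBIT moves 2.6401 × (-21.5%) = -56.8%.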